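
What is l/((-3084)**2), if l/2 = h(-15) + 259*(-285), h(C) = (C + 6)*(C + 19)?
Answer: -24617/1585176 ≈ -0.015529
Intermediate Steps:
h(C) = (6 + C)*(19 + C)
l = -147702 (l = 2*((114 + (-15)**2 + 25*(-15)) + 259*(-285)) = 2*((114 + 225 - 375) - 73815) = 2*(-36 - 73815) = 2*(-73851) = -147702)
l/((-3084)**2) = -147702/((-3084)**2) = -147702/9511056 = -147702*1/9511056 = -24617/1585176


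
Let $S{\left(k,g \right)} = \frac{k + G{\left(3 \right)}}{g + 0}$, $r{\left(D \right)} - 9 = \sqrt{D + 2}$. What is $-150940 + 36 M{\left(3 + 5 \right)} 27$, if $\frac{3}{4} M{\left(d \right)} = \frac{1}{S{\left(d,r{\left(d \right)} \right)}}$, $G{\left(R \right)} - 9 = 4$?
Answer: $- \frac{1052692}{7} + \frac{432 \sqrt{10}}{7} \approx -1.5019 \cdot 10^{5}$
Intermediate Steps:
$G{\left(R \right)} = 13$ ($G{\left(R \right)} = 9 + 4 = 13$)
$r{\left(D \right)} = 9 + \sqrt{2 + D}$ ($r{\left(D \right)} = 9 + \sqrt{D + 2} = 9 + \sqrt{2 + D}$)
$S{\left(k,g \right)} = \frac{13 + k}{g}$ ($S{\left(k,g \right)} = \frac{k + 13}{g + 0} = \frac{13 + k}{g}$)
$M{\left(d \right)} = \frac{4 \left(9 + \sqrt{2 + d}\right)}{3 \left(13 + d\right)}$ ($M{\left(d \right)} = \frac{4}{3 \frac{13 + d}{9 + \sqrt{2 + d}}} = \frac{4 \frac{9 + \sqrt{2 + d}}{13 + d}}{3} = \frac{4 \left(9 + \sqrt{2 + d}\right)}{3 \left(13 + d\right)}$)
$-150940 + 36 M{\left(3 + 5 \right)} 27 = -150940 + 36 \frac{4 \left(9 + \sqrt{2 + \left(3 + 5\right)}\right)}{3 \left(13 + \left(3 + 5\right)\right)} 27 = -150940 + 36 \frac{4 \left(9 + \sqrt{2 + 8}\right)}{3 \left(13 + 8\right)} 27 = -150940 + 36 \frac{4 \left(9 + \sqrt{10}\right)}{3 \cdot 21} \cdot 27 = -150940 + 36 \cdot \frac{4}{3} \cdot \frac{1}{21} \left(9 + \sqrt{10}\right) 27 = -150940 + 36 \left(\frac{4}{7} + \frac{4 \sqrt{10}}{63}\right) 27 = -150940 + \left(\frac{144}{7} + \frac{16 \sqrt{10}}{7}\right) 27 = -150940 + \left(\frac{3888}{7} + \frac{432 \sqrt{10}}{7}\right) = - \frac{1052692}{7} + \frac{432 \sqrt{10}}{7}$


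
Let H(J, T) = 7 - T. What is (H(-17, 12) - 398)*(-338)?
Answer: 136214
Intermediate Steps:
(H(-17, 12) - 398)*(-338) = ((7 - 1*12) - 398)*(-338) = ((7 - 12) - 398)*(-338) = (-5 - 398)*(-338) = -403*(-338) = 136214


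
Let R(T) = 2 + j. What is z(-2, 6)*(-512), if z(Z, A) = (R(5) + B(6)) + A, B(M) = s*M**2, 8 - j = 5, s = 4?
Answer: -79360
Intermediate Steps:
j = 3 (j = 8 - 1*5 = 8 - 5 = 3)
B(M) = 4*M**2
R(T) = 5 (R(T) = 2 + 3 = 5)
z(Z, A) = 149 + A (z(Z, A) = (5 + 4*6**2) + A = (5 + 4*36) + A = (5 + 144) + A = 149 + A)
z(-2, 6)*(-512) = (149 + 6)*(-512) = 155*(-512) = -79360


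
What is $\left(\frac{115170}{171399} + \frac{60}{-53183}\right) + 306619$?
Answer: $\frac{931665200187231}{3038504339} \approx 3.0662 \cdot 10^{5}$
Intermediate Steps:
$\left(\frac{115170}{171399} + \frac{60}{-53183}\right) + 306619 = \left(115170 \cdot \frac{1}{171399} + 60 \left(- \frac{1}{53183}\right)\right) + 306619 = \left(\frac{38390}{57133} - \frac{60}{53183}\right) + 306619 = \frac{2038267390}{3038504339} + 306619 = \frac{931665200187231}{3038504339}$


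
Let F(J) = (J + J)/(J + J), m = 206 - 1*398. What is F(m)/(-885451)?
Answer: -1/885451 ≈ -1.1294e-6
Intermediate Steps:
m = -192 (m = 206 - 398 = -192)
F(J) = 1 (F(J) = (2*J)/((2*J)) = (2*J)*(1/(2*J)) = 1)
F(m)/(-885451) = 1/(-885451) = 1*(-1/885451) = -1/885451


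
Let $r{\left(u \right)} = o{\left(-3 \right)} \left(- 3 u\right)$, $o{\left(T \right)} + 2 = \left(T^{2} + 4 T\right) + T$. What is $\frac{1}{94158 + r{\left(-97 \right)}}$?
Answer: $\frac{1}{91830} \approx 1.089 \cdot 10^{-5}$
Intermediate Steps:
$o{\left(T \right)} = -2 + T^{2} + 5 T$ ($o{\left(T \right)} = -2 + \left(\left(T^{2} + 4 T\right) + T\right) = -2 + \left(T^{2} + 5 T\right) = -2 + T^{2} + 5 T$)
$r{\left(u \right)} = 24 u$ ($r{\left(u \right)} = \left(-2 + \left(-3\right)^{2} + 5 \left(-3\right)\right) \left(- 3 u\right) = \left(-2 + 9 - 15\right) \left(- 3 u\right) = - 8 \left(- 3 u\right) = 24 u$)
$\frac{1}{94158 + r{\left(-97 \right)}} = \frac{1}{94158 + 24 \left(-97\right)} = \frac{1}{94158 - 2328} = \frac{1}{91830}$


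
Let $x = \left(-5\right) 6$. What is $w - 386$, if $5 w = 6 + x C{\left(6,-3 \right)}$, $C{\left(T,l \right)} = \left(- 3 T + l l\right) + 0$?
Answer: $- \frac{1654}{5} \approx -330.8$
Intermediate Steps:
$x = -30$
$C{\left(T,l \right)} = l^{2} - 3 T$ ($C{\left(T,l \right)} = \left(- 3 T + l^{2}\right) + 0 = \left(l^{2} - 3 T\right) + 0 = l^{2} - 3 T$)
$w = \frac{276}{5}$ ($w = \frac{6 - 30 \left(\left(-3\right)^{2} - 18\right)}{5} = \frac{6 - 30 \left(9 - 18\right)}{5} = \frac{6 - -270}{5} = \frac{6 + 270}{5} = \frac{1}{5} \cdot 276 = \frac{276}{5} \approx 55.2$)
$w - 386 = \frac{276}{5} - 386 = - \frac{1654}{5}$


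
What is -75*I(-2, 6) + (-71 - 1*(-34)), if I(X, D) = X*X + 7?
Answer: -862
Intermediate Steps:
I(X, D) = 7 + X² (I(X, D) = X² + 7 = 7 + X²)
-75*I(-2, 6) + (-71 - 1*(-34)) = -75*(7 + (-2)²) + (-71 - 1*(-34)) = -75*(7 + 4) + (-71 + 34) = -75*11 - 37 = -825 - 37 = -862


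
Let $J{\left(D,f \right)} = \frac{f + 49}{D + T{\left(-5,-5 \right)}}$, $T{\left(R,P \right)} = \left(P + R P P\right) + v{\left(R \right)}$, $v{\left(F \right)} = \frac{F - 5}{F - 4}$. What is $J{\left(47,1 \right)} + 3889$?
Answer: $\frac{2865743}{737} \approx 3888.4$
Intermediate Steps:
$v{\left(F \right)} = \frac{-5 + F}{-4 + F}$
$T{\left(R,P \right)} = P + R P^{2} + \frac{-5 + R}{-4 + R}$ ($T{\left(R,P \right)} = \left(P + R P P\right) + \frac{-5 + R}{-4 + R} = \left(P + P R P\right) + \frac{-5 + R}{-4 + R} = \left(P + R P^{2}\right) + \frac{-5 + R}{-4 + R} = P + R P^{2} + \frac{-5 + R}{-4 + R}$)
$J{\left(D,f \right)} = \frac{49 + f}{- \frac{1160}{9} + D}$ ($J{\left(D,f \right)} = \frac{f + 49}{D + \frac{-5 - 5 - 5 \left(1 - -25\right) \left(-4 - 5\right)}{-4 - 5}} = \frac{49 + f}{D + \frac{-5 - 5 - 5 \left(1 + 25\right) \left(-9\right)}{-9}} = \frac{49 + f}{D - \frac{-5 - 5 - 130 \left(-9\right)}{9}} = \frac{49 + f}{D - \frac{-5 - 5 + 1170}{9}} = \frac{49 + f}{D - \frac{1160}{9}} = \frac{49 + f}{- \frac{1160}{9} + D}$)
$J{\left(47,1 \right)} + 3889 = \frac{9 \left(49 + 1\right)}{-1160 + 9 \cdot 47} + 3889 = 9 \frac{1}{-1160 + 423} \cdot 50 + 3889 = 9 \frac{1}{-737} \cdot 50 + 3889 = 9 \left(- \frac{1}{737}\right) 50 + 3889 = - \frac{450}{737} + 3889 = \frac{2865743}{737}$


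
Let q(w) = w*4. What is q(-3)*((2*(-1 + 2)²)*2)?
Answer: -48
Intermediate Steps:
q(w) = 4*w
q(-3)*((2*(-1 + 2)²)*2) = (4*(-3))*((2*(-1 + 2)²)*2) = -12*2*1²*2 = -12*2*1*2 = -24*2 = -12*4 = -48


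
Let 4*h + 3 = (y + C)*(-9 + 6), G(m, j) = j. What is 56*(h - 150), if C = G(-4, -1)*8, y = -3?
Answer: -7980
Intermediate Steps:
C = -8 (C = -1*8 = -8)
h = 15/2 (h = -3/4 + ((-3 - 8)*(-9 + 6))/4 = -3/4 + (-11*(-3))/4 = -3/4 + (1/4)*33 = -3/4 + 33/4 = 15/2 ≈ 7.5000)
56*(h - 150) = 56*(15/2 - 150) = 56*(-285/2) = -7980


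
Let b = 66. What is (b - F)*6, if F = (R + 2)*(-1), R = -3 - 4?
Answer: 366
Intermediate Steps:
R = -7
F = 5 (F = (-7 + 2)*(-1) = -5*(-1) = 5)
(b - F)*6 = (66 - 1*5)*6 = (66 - 5)*6 = 61*6 = 366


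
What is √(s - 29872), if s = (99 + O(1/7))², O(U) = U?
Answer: 2*I*√245523/7 ≈ 141.57*I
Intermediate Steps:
s = 481636/49 (s = (99 + 1/7)² = (99 + ⅐)² = (694/7)² = 481636/49 ≈ 9829.3)
√(s - 29872) = √(481636/49 - 29872) = √(-982092/49) = 2*I*√245523/7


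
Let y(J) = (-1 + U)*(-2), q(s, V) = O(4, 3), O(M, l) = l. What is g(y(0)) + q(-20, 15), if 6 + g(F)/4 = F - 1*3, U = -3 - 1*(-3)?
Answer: -25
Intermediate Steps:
q(s, V) = 3
U = 0 (U = -3 + 3 = 0)
y(J) = 2 (y(J) = (-1 + 0)*(-2) = -1*(-2) = 2)
g(F) = -36 + 4*F (g(F) = -24 + 4*(F - 1*3) = -24 + 4*(F - 3) = -24 + 4*(-3 + F) = -24 + (-12 + 4*F) = -36 + 4*F)
g(y(0)) + q(-20, 15) = (-36 + 4*2) + 3 = (-36 + 8) + 3 = -28 + 3 = -25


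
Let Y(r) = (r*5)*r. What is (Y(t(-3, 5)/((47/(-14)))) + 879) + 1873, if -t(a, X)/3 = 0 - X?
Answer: 6299668/2209 ≈ 2851.8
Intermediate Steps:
t(a, X) = 3*X (t(a, X) = -3*(0 - X) = -(-3)*X = 3*X)
Y(r) = 5*r² (Y(r) = (5*r)*r = 5*r²)
(Y(t(-3, 5)/((47/(-14)))) + 879) + 1873 = (5*((3*5)/((47/(-14))))² + 879) + 1873 = (5*(15/((47*(-1/14))))² + 879) + 1873 = (5*(15/(-47/14))² + 879) + 1873 = (5*(15*(-14/47))² + 879) + 1873 = (5*(-210/47)² + 879) + 1873 = (5*(44100/2209) + 879) + 1873 = (220500/2209 + 879) + 1873 = 2162211/2209 + 1873 = 6299668/2209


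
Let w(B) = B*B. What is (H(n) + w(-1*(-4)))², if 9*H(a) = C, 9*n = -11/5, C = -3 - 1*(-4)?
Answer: 21025/81 ≈ 259.57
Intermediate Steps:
w(B) = B²
C = 1 (C = -3 + 4 = 1)
n = -11/45 (n = (-11/5)/9 = (-11*⅕)/9 = (⅑)*(-11/5) = -11/45 ≈ -0.24444)
H(a) = ⅑ (H(a) = (⅑)*1 = ⅑)
(H(n) + w(-1*(-4)))² = (⅑ + (-1*(-4))²)² = (⅑ + 4²)² = (⅑ + 16)² = (145/9)² = 21025/81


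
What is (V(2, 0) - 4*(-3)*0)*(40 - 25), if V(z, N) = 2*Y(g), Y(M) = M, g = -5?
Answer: -150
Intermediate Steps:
V(z, N) = -10 (V(z, N) = 2*(-5) = -10)
(V(2, 0) - 4*(-3)*0)*(40 - 25) = (-10 - 4*(-3)*0)*(40 - 25) = (-10 - (-12)*0)*15 = (-10 - 1*0)*15 = (-10 + 0)*15 = -10*15 = -150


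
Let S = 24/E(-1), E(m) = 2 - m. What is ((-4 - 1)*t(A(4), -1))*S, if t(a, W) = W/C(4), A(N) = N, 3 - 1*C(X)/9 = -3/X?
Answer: 32/27 ≈ 1.1852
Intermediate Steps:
C(X) = 27 + 27/X (C(X) = 27 - (-27)/X = 27 + 27/X)
t(a, W) = 4*W/135 (t(a, W) = W/(27 + 27/4) = W/(135/4) = W*(4/135) = 4*W/135)
S = 8 (S = 24/(2 - 1*(-1)) = 24/(2 + 1) = 24/3 = 24*(⅓) = 8)
((-4 - 1)*t(A(4), -1))*S = ((-4 - 1)*((4/135)*(-1)))*8 = -5*(-4/135)*8 = (4/27)*8 = 32/27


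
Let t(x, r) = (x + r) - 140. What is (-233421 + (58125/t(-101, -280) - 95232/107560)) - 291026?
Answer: -3674457638324/7004845 ≈ -5.2456e+5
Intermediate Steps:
t(x, r) = -140 + r + x (t(x, r) = (r + x) - 140 = -140 + r + x)
(-233421 + (58125/t(-101, -280) - 95232/107560)) - 291026 = (-233421 + (58125/(-140 - 280 - 101) - 95232/107560)) - 291026 = (-233421 + (58125/(-521) - 95232*1/107560)) - 291026 = (-233421 + (58125*(-1/521) - 11904/13445)) - 291026 = (-233421 + (-58125/521 - 11904/13445)) - 291026 = (-233421 - 787692609/7004845) - 291026 = -1635865617354/7004845 - 291026 = -3674457638324/7004845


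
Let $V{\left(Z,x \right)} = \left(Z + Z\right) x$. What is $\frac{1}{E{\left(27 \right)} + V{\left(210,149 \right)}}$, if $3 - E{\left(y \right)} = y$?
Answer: $\frac{1}{62556} \approx 1.5986 \cdot 10^{-5}$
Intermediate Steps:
$V{\left(Z,x \right)} = 2 Z x$
$E{\left(y \right)} = 3 - y$
$\frac{1}{E{\left(27 \right)} + V{\left(210,149 \right)}} = \frac{1}{\left(3 - 27\right) + 2 \cdot 210 \cdot 149} = \frac{1}{\left(3 - 27\right) + 62580} = \frac{1}{-24 + 62580} = \frac{1}{62556}$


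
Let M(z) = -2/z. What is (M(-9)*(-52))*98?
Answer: -10192/9 ≈ -1132.4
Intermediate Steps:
(M(-9)*(-52))*98 = (-2/(-9)*(-52))*98 = (-2*(-⅑)*(-52))*98 = ((2/9)*(-52))*98 = -104/9*98 = -10192/9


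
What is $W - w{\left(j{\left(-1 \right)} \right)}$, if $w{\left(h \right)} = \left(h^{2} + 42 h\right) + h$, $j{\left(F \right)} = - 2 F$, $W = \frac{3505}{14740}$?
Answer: $- \frac{264619}{2948} \approx -89.762$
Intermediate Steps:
$W = \frac{701}{2948}$ ($W = 3505 \cdot \frac{1}{14740} = \frac{701}{2948} \approx 0.23779$)
$w{\left(h \right)} = h^{2} + 43 h$
$W - w{\left(j{\left(-1 \right)} \right)} = \frac{701}{2948} - \left(-2\right) \left(-1\right) \left(43 - -2\right) = \frac{701}{2948} - 2 \left(43 + 2\right) = \frac{701}{2948} - 2 \cdot 45 = \frac{701}{2948} - 90 = - \frac{264619}{2948}$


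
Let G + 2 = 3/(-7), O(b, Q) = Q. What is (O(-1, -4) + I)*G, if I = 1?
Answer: 51/7 ≈ 7.2857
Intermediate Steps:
G = -17/7 (G = -2 + 3/(-7) = -2 + 3*(-⅐) = -2 - 3/7 = -17/7 ≈ -2.4286)
(O(-1, -4) + I)*G = (-4 + 1)*(-17/7) = -3*(-17/7) = 51/7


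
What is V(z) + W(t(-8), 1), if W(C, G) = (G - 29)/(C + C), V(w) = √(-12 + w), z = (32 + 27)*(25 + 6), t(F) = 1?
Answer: -14 + √1817 ≈ 28.626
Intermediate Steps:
z = 1829 (z = 59*31 = 1829)
W(C, G) = (-29 + G)/(2*C) (W(C, G) = (-29 + G)/((2*C)) = (-29 + G)*(1/(2*C)) = (-29 + G)/(2*C))
V(z) + W(t(-8), 1) = √(-12 + 1829) + (½)*(-29 + 1)/1 = √1817 + (½)*1*(-28) = √1817 - 14 = -14 + √1817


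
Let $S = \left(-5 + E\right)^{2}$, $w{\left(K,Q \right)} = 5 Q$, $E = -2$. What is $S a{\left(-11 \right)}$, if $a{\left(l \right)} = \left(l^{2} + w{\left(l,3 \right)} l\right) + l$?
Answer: $-2695$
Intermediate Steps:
$a{\left(l \right)} = l^{2} + 16 l$ ($a{\left(l \right)} = \left(l^{2} + 5 \cdot 3 l\right) + l = \left(l^{2} + 15 l\right) + l = l^{2} + 16 l$)
$S = 49$ ($S = \left(-5 - 2\right)^{2} = \left(-7\right)^{2} = 49$)
$S a{\left(-11 \right)} = 49 \left(- 11 \left(16 - 11\right)\right) = 49 \left(\left(-11\right) 5\right) = 49 \left(-55\right) = -2695$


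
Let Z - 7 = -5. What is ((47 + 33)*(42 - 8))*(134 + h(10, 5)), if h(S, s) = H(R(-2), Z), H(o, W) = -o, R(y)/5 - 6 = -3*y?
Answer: 201280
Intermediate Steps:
Z = 2 (Z = 7 - 5 = 2)
R(y) = 30 - 15*y (R(y) = 30 + 5*(-3*y) = 30 - 15*y)
h(S, s) = -60 (h(S, s) = -(30 - 15*(-2)) = -(30 + 30) = -1*60 = -60)
((47 + 33)*(42 - 8))*(134 + h(10, 5)) = ((47 + 33)*(42 - 8))*(134 - 60) = (80*34)*74 = 2720*74 = 201280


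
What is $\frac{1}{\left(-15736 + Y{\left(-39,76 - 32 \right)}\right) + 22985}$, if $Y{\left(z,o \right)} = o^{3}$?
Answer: $\frac{1}{92433} \approx 1.0819 \cdot 10^{-5}$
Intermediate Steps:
$\frac{1}{\left(-15736 + Y{\left(-39,76 - 32 \right)}\right) + 22985} = \frac{1}{\left(-15736 + \left(76 - 32\right)^{3}\right) + 22985} = \frac{1}{\left(-15736 + 44^{3}\right) + 22985} = \frac{1}{\left(-15736 + 85184\right) + 22985} = \frac{1}{69448 + 22985} = \frac{1}{92433}$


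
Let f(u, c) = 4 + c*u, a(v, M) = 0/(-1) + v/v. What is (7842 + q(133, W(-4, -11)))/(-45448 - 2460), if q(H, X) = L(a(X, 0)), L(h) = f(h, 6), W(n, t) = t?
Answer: -1963/11977 ≈ -0.16390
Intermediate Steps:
a(v, M) = 1 (a(v, M) = 0*(-1) + 1 = 0 + 1 = 1)
L(h) = 4 + 6*h
q(H, X) = 10 (q(H, X) = 4 + 6*1 = 4 + 6 = 10)
(7842 + q(133, W(-4, -11)))/(-45448 - 2460) = (7842 + 10)/(-45448 - 2460) = 7852/(-47908) = 7852*(-1/47908) = -1963/11977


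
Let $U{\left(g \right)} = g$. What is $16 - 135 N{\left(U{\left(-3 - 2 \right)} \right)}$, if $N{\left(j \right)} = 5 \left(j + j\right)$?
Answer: $6766$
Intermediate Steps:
$N{\left(j \right)} = 10 j$ ($N{\left(j \right)} = 5 \cdot 2 j = 10 j$)
$16 - 135 N{\left(U{\left(-3 - 2 \right)} \right)} = 16 - 135 \cdot 10 \left(-3 - 2\right) = 16 - 135 \cdot 10 \left(-5\right) = 16 - -6750 = 16 + 6750 = 6766$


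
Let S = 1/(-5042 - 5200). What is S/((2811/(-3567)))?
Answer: 1189/9596754 ≈ 0.00012390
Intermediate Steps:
S = -1/10242 (S = 1/(-10242) = -1/10242 ≈ -9.7637e-5)
S/((2811/(-3567))) = -1/(10242*(2811/(-3567))) = -1/(10242*(2811*(-1/3567))) = -1/(10242*(-937/1189)) = -1/10242*(-1189/937) = 1189/9596754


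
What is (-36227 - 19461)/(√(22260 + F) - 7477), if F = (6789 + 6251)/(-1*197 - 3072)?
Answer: 1361143526344/182682419401 + 556880*√2378357681/182682419401 ≈ 7.5995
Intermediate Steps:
F = -13040/3269 (F = 13040/(-197 - 3072) = 13040/(-3269) = 13040*(-1/3269) = -13040/3269 ≈ -3.9890)
(-36227 - 19461)/(√(22260 + F) - 7477) = (-36227 - 19461)/(√(22260 - 13040/3269) - 7477) = -55688/(√(72754900/3269) - 7477) = -55688/(10*√2378357681/3269 - 7477) = -55688/(-7477 + 10*√2378357681/3269)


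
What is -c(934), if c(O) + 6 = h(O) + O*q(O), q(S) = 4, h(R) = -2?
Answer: -3728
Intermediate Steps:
c(O) = -8 + 4*O (c(O) = -6 + (-2 + O*4) = -6 + (-2 + 4*O) = -8 + 4*O)
-c(934) = -(-8 + 4*934) = -(-8 + 3736) = -1*3728 = -3728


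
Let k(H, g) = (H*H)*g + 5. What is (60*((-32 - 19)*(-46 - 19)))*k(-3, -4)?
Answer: -6165900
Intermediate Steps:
k(H, g) = 5 + g*H² (k(H, g) = H²*g + 5 = g*H² + 5 = 5 + g*H²)
(60*((-32 - 19)*(-46 - 19)))*k(-3, -4) = (60*((-32 - 19)*(-46 - 19)))*(5 - 4*(-3)²) = (60*(-51*(-65)))*(5 - 4*9) = (60*3315)*(5 - 36) = 198900*(-31) = -6165900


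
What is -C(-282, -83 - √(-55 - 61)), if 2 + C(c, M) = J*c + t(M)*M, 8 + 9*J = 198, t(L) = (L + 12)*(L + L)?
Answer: 2787628/3 + 74236*I*√29 ≈ 9.2921e+5 + 3.9977e+5*I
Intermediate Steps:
t(L) = 2*L*(12 + L) (t(L) = (12 + L)*(2*L) = 2*L*(12 + L))
J = 190/9 (J = -8/9 + (⅑)*198 = -8/9 + 22 = 190/9 ≈ 21.111)
C(c, M) = -2 + 190*c/9 + 2*M²*(12 + M) (C(c, M) = -2 + (190*c/9 + (2*M*(12 + M))*M) = -2 + (190*c/9 + 2*M²*(12 + M)) = -2 + 190*c/9 + 2*M²*(12 + M))
-C(-282, -83 - √(-55 - 61)) = -(-2 + (190/9)*(-282) + 2*(-83 - √(-55 - 61))²*(12 + (-83 - √(-55 - 61)))) = -(-2 - 17860/3 + 2*(-83 - √(-116))²*(12 + (-83 - √(-116)))) = -(-2 - 17860/3 + 2*(-83 - 2*I*√29)²*(12 + (-83 - 2*I*√29))) = -(-2 - 17860/3 + 2*(-83 - 2*I*√29)²*(-71 - 2*I*√29)) = -(-17866/3 + 2*(-83 - 2*I*√29)²*(-71 - 2*I*√29)) = 17866/3 - 2*(-83 - 2*I*√29)²*(-71 - 2*I*√29)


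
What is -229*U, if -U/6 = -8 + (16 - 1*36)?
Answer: -38472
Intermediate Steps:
U = 168 (U = -6*(-8 + (16 - 1*36)) = -6*(-8 + (16 - 36)) = -6*(-8 - 20) = -6*(-28) = 168)
-229*U = -229*168 = -38472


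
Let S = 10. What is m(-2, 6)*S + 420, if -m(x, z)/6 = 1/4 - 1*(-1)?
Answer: 345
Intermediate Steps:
m(x, z) = -15/2 (m(x, z) = -6*(1/4 - 1*(-1)) = -6*(¼ + 1) = -6*5/4 = -15/2)
m(-2, 6)*S + 420 = -15/2*10 + 420 = -75 + 420 = 345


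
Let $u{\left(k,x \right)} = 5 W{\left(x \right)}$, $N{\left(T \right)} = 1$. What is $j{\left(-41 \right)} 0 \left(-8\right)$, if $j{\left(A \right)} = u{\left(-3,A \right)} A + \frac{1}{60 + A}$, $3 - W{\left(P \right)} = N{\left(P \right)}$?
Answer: $0$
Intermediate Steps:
$W{\left(P \right)} = 2$ ($W{\left(P \right)} = 3 - 1 = 2$)
$u{\left(k,x \right)} = 10$ ($u{\left(k,x \right)} = 5 \cdot 2 = 10$)
$j{\left(A \right)} = \frac{1}{60 + A} + 10 A$ ($j{\left(A \right)} = 10 A + \frac{1}{60 + A} = \frac{1}{60 + A} + 10 A$)
$j{\left(-41 \right)} 0 \left(-8\right) = \frac{1 + 10 \left(-41\right)^{2} + 600 \left(-41\right)}{60 - 41} \cdot 0 \left(-8\right) = \frac{1 + 10 \cdot 1681 - 24600}{19} \cdot 0 = \frac{1 + 16810 - 24600}{19} \cdot 0 = \frac{1}{19} \left(-7789\right) 0 = \left(- \frac{7789}{19}\right) 0 = 0$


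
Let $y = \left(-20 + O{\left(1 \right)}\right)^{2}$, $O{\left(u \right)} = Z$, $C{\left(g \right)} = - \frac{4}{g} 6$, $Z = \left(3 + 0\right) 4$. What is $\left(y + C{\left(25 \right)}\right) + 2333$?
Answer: $\frac{59901}{25} \approx 2396.0$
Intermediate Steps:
$Z = 12$ ($Z = 3 \cdot 4 = 12$)
$C{\left(g \right)} = - \frac{24}{g}$
$O{\left(u \right)} = 12$
$y = 64$ ($y = \left(-20 + 12\right)^{2} = \left(-8\right)^{2} = 64$)
$\left(y + C{\left(25 \right)}\right) + 2333 = \left(64 - \frac{24}{25}\right) + 2333 = \frac{1576}{25} + 2333 = \frac{59901}{25}$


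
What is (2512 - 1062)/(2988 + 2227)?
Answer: 290/1043 ≈ 0.27804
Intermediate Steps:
(2512 - 1062)/(2988 + 2227) = 1450/5215 = 1450*(1/5215) = 290/1043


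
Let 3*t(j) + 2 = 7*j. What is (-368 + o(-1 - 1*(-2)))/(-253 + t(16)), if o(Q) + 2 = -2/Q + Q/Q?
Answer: 1113/649 ≈ 1.7149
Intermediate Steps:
t(j) = -2/3 + 7*j/3 (t(j) = -2/3 + (7*j)/3 = -2/3 + 7*j/3)
o(Q) = -1 - 2/Q (o(Q) = -2 + (-2/Q + Q/Q) = -2 + (-2/Q + 1) = -2 + (1 - 2/Q) = -1 - 2/Q)
(-368 + o(-1 - 1*(-2)))/(-253 + t(16)) = (-368 + (-2 - (-1 - 1*(-2)))/(-1 - 1*(-2)))/(-253 + (-2/3 + (7/3)*16)) = (-368 + (-2 - (-1 + 2))/(-1 + 2))/(-253 + (-2/3 + 112/3)) = (-368 + (-2 - 1*1)/1)/(-253 + 110/3) = (-368 + 1*(-2 - 1))/(-649/3) = -3*(-368 + 1*(-3))/649 = -3*(-368 - 3)/649 = -3/649*(-371) = 1113/649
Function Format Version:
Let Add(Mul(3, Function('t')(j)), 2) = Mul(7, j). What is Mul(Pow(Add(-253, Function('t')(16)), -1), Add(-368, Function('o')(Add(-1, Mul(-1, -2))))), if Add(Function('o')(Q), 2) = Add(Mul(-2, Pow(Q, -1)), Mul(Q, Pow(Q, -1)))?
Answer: Rational(1113, 649) ≈ 1.7149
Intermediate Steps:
Function('t')(j) = Add(Rational(-2, 3), Mul(Rational(7, 3), j)) (Function('t')(j) = Add(Rational(-2, 3), Mul(Rational(1, 3), Mul(7, j))) = Add(Rational(-2, 3), Mul(Rational(7, 3), j)))
Function('o')(Q) = Add(-1, Mul(-2, Pow(Q, -1))) (Function('o')(Q) = Add(-2, Add(Mul(-2, Pow(Q, -1)), Mul(Q, Pow(Q, -1)))) = Add(-2, Add(Mul(-2, Pow(Q, -1)), 1)) = Add(-2, Add(1, Mul(-2, Pow(Q, -1)))) = Add(-1, Mul(-2, Pow(Q, -1))))
Mul(Pow(Add(-253, Function('t')(16)), -1), Add(-368, Function('o')(Add(-1, Mul(-1, -2))))) = Mul(Pow(Add(-253, Add(Rational(-2, 3), Mul(Rational(7, 3), 16))), -1), Add(-368, Mul(Pow(Add(-1, Mul(-1, -2)), -1), Add(-2, Mul(-1, Add(-1, Mul(-1, -2))))))) = Mul(Pow(Add(-253, Add(Rational(-2, 3), Rational(112, 3))), -1), Add(-368, Mul(Pow(Add(-1, 2), -1), Add(-2, Mul(-1, Add(-1, 2)))))) = Mul(Pow(Add(-253, Rational(110, 3)), -1), Add(-368, Mul(Pow(1, -1), Add(-2, Mul(-1, 1))))) = Mul(Pow(Rational(-649, 3), -1), Add(-368, Mul(1, Add(-2, -1)))) = Mul(Rational(-3, 649), Add(-368, Mul(1, -3))) = Mul(Rational(-3, 649), Add(-368, -3)) = Mul(Rational(-3, 649), -371) = Rational(1113, 649)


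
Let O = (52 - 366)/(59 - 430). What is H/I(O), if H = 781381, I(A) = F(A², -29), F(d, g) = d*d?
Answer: 14803298114160661/9721171216 ≈ 1.5228e+6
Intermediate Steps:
F(d, g) = d²
O = 314/371 (O = -314/(-371) = -314*(-1/371) = 314/371 ≈ 0.84636)
I(A) = A⁴ (I(A) = (A²)² = A⁴)
H/I(O) = 781381/((314/371)⁴) = 781381/(9721171216/18945044881) = 781381*(18945044881/9721171216) = 14803298114160661/9721171216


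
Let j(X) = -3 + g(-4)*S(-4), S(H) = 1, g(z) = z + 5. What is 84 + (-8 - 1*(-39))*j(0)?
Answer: 22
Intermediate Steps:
g(z) = 5 + z
j(X) = -2 (j(X) = -3 + (5 - 4)*1 = -3 + 1*1 = -3 + 1 = -2)
84 + (-8 - 1*(-39))*j(0) = 84 + (-8 - 1*(-39))*(-2) = 84 + (-8 + 39)*(-2) = 84 + 31*(-2) = 84 - 62 = 22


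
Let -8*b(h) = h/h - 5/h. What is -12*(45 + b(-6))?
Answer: -2149/4 ≈ -537.25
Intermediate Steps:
b(h) = -⅛ + 5/(8*h) (b(h) = -(h/h - 5/h)/8 = -(1 - 5/h)/8 = -⅛ + 5/(8*h))
-12*(45 + b(-6)) = -12*(45 + (⅛)*(5 - 1*(-6))/(-6)) = -12*(45 + (⅛)*(-⅙)*(5 + 6)) = -12*(45 + (⅛)*(-⅙)*11) = -12*(45 - 11/48) = -12*2149/48 = -2149/4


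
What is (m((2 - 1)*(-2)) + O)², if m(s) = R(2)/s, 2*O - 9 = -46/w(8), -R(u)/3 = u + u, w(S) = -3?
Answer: 11881/36 ≈ 330.03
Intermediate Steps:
R(u) = -6*u (R(u) = -3*(u + u) = -6*u)
O = 73/6 (O = 9/2 + (-46/(-3))/2 = 9/2 + (-46*(-⅓))/2 = 9/2 + (½)*(46/3) = 9/2 + 23/3 = 73/6 ≈ 12.167)
m(s) = -12/s (m(s) = (-6*2)/s = -12/s)
(m((2 - 1)*(-2)) + O)² = (-12*(-1/(2*(2 - 1))) + 73/6)² = (-12/(1*(-2)) + 73/6)² = (-12/(-2) + 73/6)² = (-12*(-½) + 73/6)² = (6 + 73/6)² = (109/6)² = 11881/36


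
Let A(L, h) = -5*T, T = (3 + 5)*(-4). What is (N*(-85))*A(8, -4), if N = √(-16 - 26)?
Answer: -13600*I*√42 ≈ -88138.0*I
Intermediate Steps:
T = -32 (T = 8*(-4) = -32)
A(L, h) = 160 (A(L, h) = -5*(-32) = 160)
N = I*√42 (N = √(-42) = I*√42 ≈ 6.4807*I)
(N*(-85))*A(8, -4) = ((I*√42)*(-85))*160 = -85*I*√42*160 = -13600*I*√42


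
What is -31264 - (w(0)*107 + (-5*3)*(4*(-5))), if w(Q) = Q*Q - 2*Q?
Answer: -31564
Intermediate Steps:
w(Q) = Q**2 - 2*Q
-31264 - (w(0)*107 + (-5*3)*(4*(-5))) = -31264 - ((0*(-2 + 0))*107 + (-5*3)*(4*(-5))) = -31264 - ((0*(-2))*107 - 15*(-20)) = -31264 - (0*107 + 300) = -31264 - (0 + 300) = -31264 - 1*300 = -31264 - 300 = -31564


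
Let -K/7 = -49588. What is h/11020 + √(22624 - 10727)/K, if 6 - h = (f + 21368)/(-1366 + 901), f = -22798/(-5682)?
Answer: 68644277/14558136300 + √11897/347116 ≈ 0.0050294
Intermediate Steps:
f = 11399/2841 (f = -22798*(-1/5682) = 11399/2841 ≈ 4.0123)
K = 347116 (K = -7*(-49588) = 347116)
h = 68644277/1321065 (h = 6 - (11399/2841 + 21368)/(-1366 + 901) = 6 - 60717887/(2841*(-465)) = 6 - 60717887*(-1)/(2841*465) = 6 - 1*(-60717887/1321065) = 6 + 60717887/1321065 = 68644277/1321065 ≈ 51.961)
h/11020 + √(22624 - 10727)/K = (68644277/1321065)/11020 + √(22624 - 10727)/347116 = (68644277/1321065)*(1/11020) + √11897*(1/347116) = 68644277/14558136300 + √11897/347116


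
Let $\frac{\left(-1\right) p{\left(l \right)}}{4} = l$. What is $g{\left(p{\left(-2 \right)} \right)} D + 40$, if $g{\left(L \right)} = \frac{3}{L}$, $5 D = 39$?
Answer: $\frac{1717}{40} \approx 42.925$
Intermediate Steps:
$D = \frac{39}{5}$ ($D = \frac{1}{5} \cdot 39 = \frac{39}{5} \approx 7.8$)
$p{\left(l \right)} = - 4 l$
$g{\left(p{\left(-2 \right)} \right)} D + 40 = \frac{3}{\left(-4\right) \left(-2\right)} \frac{39}{5} + 40 = \frac{3}{8} \cdot \frac{39}{5} + 40 = \frac{117}{40} + 40 = \frac{1717}{40}$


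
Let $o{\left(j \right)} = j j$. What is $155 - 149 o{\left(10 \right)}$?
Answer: $-14745$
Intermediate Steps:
$o{\left(j \right)} = j^{2}$
$155 - 149 o{\left(10 \right)} = 155 - 149 \cdot 10^{2} = 155 - 14900 = -14745$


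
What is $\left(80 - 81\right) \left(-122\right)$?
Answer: $122$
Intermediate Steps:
$\left(80 - 81\right) \left(-122\right) = \left(-1\right) \left(-122\right) = 122$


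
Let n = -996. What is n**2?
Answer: 992016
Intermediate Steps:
n**2 = (-996)**2 = 992016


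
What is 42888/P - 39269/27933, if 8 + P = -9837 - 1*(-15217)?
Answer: 246759359/37514019 ≈ 6.5778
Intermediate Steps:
P = 5372 (P = -8 + (-9837 - 1*(-15217)) = -8 + (-9837 + 15217) = -8 + 5380 = 5372)
42888/P - 39269/27933 = 42888/5372 - 39269/27933 = 42888*(1/5372) - 39269*1/27933 = 10722/1343 - 39269/27933 = 246759359/37514019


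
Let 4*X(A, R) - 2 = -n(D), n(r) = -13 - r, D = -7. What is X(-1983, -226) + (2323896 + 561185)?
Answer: 2885083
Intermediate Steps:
X(A, R) = 2 (X(A, R) = ½ + (-(-13 - 1*(-7)))/4 = ½ + (-(-13 + 7))/4 = ½ + (-1*(-6))/4 = ½ + (¼)*6 = ½ + 3/2 = 2)
X(-1983, -226) + (2323896 + 561185) = 2 + (2323896 + 561185) = 2 + 2885081 = 2885083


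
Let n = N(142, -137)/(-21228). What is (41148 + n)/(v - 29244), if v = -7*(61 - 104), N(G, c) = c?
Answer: -873489881/614402004 ≈ -1.4217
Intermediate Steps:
n = 137/21228 (n = -137/(-21228) = -137*(-1/21228) = 137/21228 ≈ 0.0064537)
v = 301 (v = -7*(-43) = 301)
(41148 + n)/(v - 29244) = (41148 + 137/21228)/(301 - 29244) = (873489881/21228)/(-28943) = (873489881/21228)*(-1/28943) = -873489881/614402004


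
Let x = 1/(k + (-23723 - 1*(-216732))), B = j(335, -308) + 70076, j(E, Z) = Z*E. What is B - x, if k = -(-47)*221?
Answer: -6733221185/203396 ≈ -33104.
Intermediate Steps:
j(E, Z) = E*Z
k = 10387 (k = -47*(-221) = 10387)
B = -33104 (B = 335*(-308) + 70076 = -103180 + 70076 = -33104)
x = 1/203396 (x = 1/(10387 + (-23723 - 1*(-216732))) = 1/(10387 + (-23723 + 216732)) = 1/(10387 + 193009) = 1/203396 ≈ 4.9165e-6)
B - x = -33104 - 1*1/203396 = -33104 - 1/203396 = -6733221185/203396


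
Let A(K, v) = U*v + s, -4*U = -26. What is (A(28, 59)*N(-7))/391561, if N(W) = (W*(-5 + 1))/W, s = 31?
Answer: -1658/391561 ≈ -0.0042343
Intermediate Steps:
U = 13/2 (U = -¼*(-26) = 13/2 ≈ 6.5000)
A(K, v) = 31 + 13*v/2 (A(K, v) = 13*v/2 + 31 = 31 + 13*v/2)
N(W) = -4 (N(W) = (W*(-4))/W = (-4*W)/W = -4)
(A(28, 59)*N(-7))/391561 = ((31 + (13/2)*59)*(-4))/391561 = ((31 + 767/2)*(-4))*(1/391561) = ((829/2)*(-4))*(1/391561) = -1658*1/391561 = -1658/391561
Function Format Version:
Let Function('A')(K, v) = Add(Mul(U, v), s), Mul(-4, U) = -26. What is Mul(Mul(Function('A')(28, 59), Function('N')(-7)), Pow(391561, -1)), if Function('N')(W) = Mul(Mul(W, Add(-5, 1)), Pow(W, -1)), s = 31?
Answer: Rational(-1658, 391561) ≈ -0.0042343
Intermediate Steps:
U = Rational(13, 2) (U = Mul(Rational(-1, 4), -26) = Rational(13, 2) ≈ 6.5000)
Function('A')(K, v) = Add(31, Mul(Rational(13, 2), v)) (Function('A')(K, v) = Add(Mul(Rational(13, 2), v), 31) = Add(31, Mul(Rational(13, 2), v)))
Function('N')(W) = -4 (Function('N')(W) = Mul(Mul(W, -4), Pow(W, -1)) = Mul(Mul(-4, W), Pow(W, -1)) = -4)
Mul(Mul(Function('A')(28, 59), Function('N')(-7)), Pow(391561, -1)) = Mul(Mul(Add(31, Mul(Rational(13, 2), 59)), -4), Pow(391561, -1)) = Mul(Mul(Add(31, Rational(767, 2)), -4), Rational(1, 391561)) = Mul(Mul(Rational(829, 2), -4), Rational(1, 391561)) = Mul(-1658, Rational(1, 391561)) = Rational(-1658, 391561)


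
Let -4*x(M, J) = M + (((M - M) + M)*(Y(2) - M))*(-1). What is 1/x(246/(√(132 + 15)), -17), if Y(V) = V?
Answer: -196/20123 - 686*√3/2475129 ≈ -0.010220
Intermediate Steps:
x(M, J) = -M/4 + M*(2 - M)/4 (x(M, J) = -(M + (((M - M) + M)*(2 - M))*(-1))/4 = -(M + ((0 + M)*(2 - M))*(-1))/4 = -(M + (M*(2 - M))*(-1))/4 = -(M - M*(2 - M))/4 = -M/4 + M*(2 - M)/4)
1/x(246/(√(132 + 15)), -17) = 1/((246/(√(132 + 15)))*(1 - 246/(√(132 + 15)))/4) = 1/((246/(√147))*(1 - 246/(√147))/4) = 1/((246/((7*√3)))*(1 - 246/(7*√3))/4) = 1/((246*(√3/21))*(1 - 246*√3/21)/4) = 1/((82*√3/7)*(1 - 82*√3/7)/4) = 1/(41*√3*(1 - 82*√3/7)/14) = 14*√3/(123*(1 - 82*√3/7))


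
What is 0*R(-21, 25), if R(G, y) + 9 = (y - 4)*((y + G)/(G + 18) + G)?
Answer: 0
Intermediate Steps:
R(G, y) = -9 + (-4 + y)*(G + (G + y)/(18 + G)) (R(G, y) = -9 + (y - 4)*((y + G)/(G + 18) + G) = -9 + (-4 + y)*((G + y)/(18 + G) + G) = -9 + (-4 + y)*(G + (G + y)/(18 + G)))
0*R(-21, 25) = 0*((-162 + 25² - 85*(-21) - 4*25 - 4*(-21)² + 25*(-21)² + 19*(-21)*25)/(18 - 21)) = 0*((-162 + 625 + 1785 - 100 - 4*441 + 25*441 - 9975)/(-3)) = 0*(-(-162 + 625 + 1785 - 100 - 1764 + 11025 - 9975)/3) = 0*(-⅓*1434) = 0*(-478) = 0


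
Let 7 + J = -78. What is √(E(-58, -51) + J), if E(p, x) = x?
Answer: 2*I*√34 ≈ 11.662*I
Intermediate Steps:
J = -85 (J = -7 - 78 = -85)
√(E(-58, -51) + J) = √(-51 - 85) = √(-136) = 2*I*√34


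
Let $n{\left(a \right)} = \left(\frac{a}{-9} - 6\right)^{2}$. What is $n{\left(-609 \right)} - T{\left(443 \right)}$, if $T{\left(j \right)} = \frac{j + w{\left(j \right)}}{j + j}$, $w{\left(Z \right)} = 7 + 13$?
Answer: $\frac{30319183}{7974} \approx 3802.3$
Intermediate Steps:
$w{\left(Z \right)} = 20$
$n{\left(a \right)} = \left(-6 - \frac{a}{9}\right)^{2}$ ($n{\left(a \right)} = \left(a \left(- \frac{1}{9}\right) - 6\right)^{2} = \left(- \frac{a}{9} - 6\right)^{2} = \left(-6 - \frac{a}{9}\right)^{2}$)
$T{\left(j \right)} = \frac{20 + j}{2 j}$ ($T{\left(j \right)} = \frac{j + 20}{j + j} = \frac{20 + j}{2 j}$)
$n{\left(-609 \right)} - T{\left(443 \right)} = \frac{\left(54 - 609\right)^{2}}{81} - \frac{20 + 443}{2 \cdot 443} = \frac{\left(-555\right)^{2}}{81} - \frac{1}{2} \cdot \frac{1}{443} \cdot 463 = \frac{1}{81} \cdot 308025 - \frac{463}{886} = \frac{34225}{9} - \frac{463}{886} = \frac{30319183}{7974}$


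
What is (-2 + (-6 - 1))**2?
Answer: 81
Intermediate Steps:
(-2 + (-6 - 1))**2 = (-2 - 7)**2 = (-9)**2 = 81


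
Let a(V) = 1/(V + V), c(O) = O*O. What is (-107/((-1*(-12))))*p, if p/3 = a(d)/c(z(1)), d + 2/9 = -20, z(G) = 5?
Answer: 963/36400 ≈ 0.026456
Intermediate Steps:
d = -182/9 (d = -2/9 - 20 = -182/9 ≈ -20.222)
c(O) = O**2
a(V) = 1/(2*V)
p = -27/9100 (p = 3*((1/(2*(-182/9)))/(5**2)) = 3*(((1/2)*(-9/182))/25) = 3*(-9/364*1/25) = 3*(-9/9100) = -27/9100 ≈ -0.0029670)
(-107/((-1*(-12))))*p = -107/((-1*(-12)))*(-27/9100) = -107/12*(-27/9100) = 963/36400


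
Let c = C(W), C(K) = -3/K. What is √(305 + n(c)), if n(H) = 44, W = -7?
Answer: √349 ≈ 18.682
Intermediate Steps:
c = 3/7 (c = -3/(-7) = -3*(-⅐) = 3/7 ≈ 0.42857)
√(305 + n(c)) = √(305 + 44) = √349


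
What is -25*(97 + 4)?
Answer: -2525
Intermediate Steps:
-25*(97 + 4) = -25*101 = -2525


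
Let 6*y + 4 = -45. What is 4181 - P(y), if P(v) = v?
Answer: 25135/6 ≈ 4189.2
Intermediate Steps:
y = -49/6 (y = -2/3 + (1/6)*(-45) = -2/3 - 15/2 = -49/6 ≈ -8.1667)
4181 - P(y) = 4181 - 1*(-49/6) = 4181 + 49/6 = 25135/6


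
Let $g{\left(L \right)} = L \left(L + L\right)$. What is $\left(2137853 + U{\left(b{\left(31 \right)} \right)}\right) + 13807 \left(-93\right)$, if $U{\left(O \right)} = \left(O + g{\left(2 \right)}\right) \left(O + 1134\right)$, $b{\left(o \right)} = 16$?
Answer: $881402$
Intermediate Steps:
$g{\left(L \right)} = 2 L^{2}$ ($g{\left(L \right)} = L 2 L = 2 L^{2}$)
$U{\left(O \right)} = \left(8 + O\right) \left(1134 + O\right)$ ($U{\left(O \right)} = \left(O + 2 \cdot 2^{2}\right) \left(O + 1134\right) = \left(O + 2 \cdot 4\right) \left(1134 + O\right) = \left(O + 8\right) \left(1134 + O\right) = \left(8 + O\right) \left(1134 + O\right)$)
$\left(2137853 + U{\left(b{\left(31 \right)} \right)}\right) + 13807 \left(-93\right) = \left(2137853 + \left(9072 + 16^{2} + 1142 \cdot 16\right)\right) + 13807 \left(-93\right) = \left(2137853 + \left(9072 + 256 + 18272\right)\right) - 1284051 = \left(2137853 + 27600\right) - 1284051 = 2165453 - 1284051 = 881402$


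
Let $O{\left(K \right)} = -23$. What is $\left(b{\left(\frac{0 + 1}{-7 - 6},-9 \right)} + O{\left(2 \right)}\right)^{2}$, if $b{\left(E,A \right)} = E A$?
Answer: $\frac{84100}{169} \approx 497.63$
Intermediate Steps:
$b{\left(E,A \right)} = A E$
$\left(b{\left(\frac{0 + 1}{-7 - 6},-9 \right)} + O{\left(2 \right)}\right)^{2} = \left(- 9 \frac{0 + 1}{-7 - 6} - 23\right)^{2} = \left(- 9 \cdot 1 \frac{1}{-13} - 23\right)^{2} = \left(- 9 \cdot 1 \left(- \frac{1}{13}\right) - 23\right)^{2} = \left(\left(-9\right) \left(- \frac{1}{13}\right) - 23\right)^{2} = \left(\frac{9}{13} - 23\right)^{2} = \left(- \frac{290}{13}\right)^{2} = \frac{84100}{169}$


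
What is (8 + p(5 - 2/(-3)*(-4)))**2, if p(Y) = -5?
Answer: 9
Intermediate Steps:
(8 + p(5 - 2/(-3)*(-4)))**2 = (8 - 5)**2 = 3**2 = 9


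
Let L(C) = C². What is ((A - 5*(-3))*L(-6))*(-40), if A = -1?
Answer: -20160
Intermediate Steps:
((A - 5*(-3))*L(-6))*(-40) = ((-1 - 5*(-3))*(-6)²)*(-40) = ((-1 + 15)*36)*(-40) = (14*36)*(-40) = 504*(-40) = -20160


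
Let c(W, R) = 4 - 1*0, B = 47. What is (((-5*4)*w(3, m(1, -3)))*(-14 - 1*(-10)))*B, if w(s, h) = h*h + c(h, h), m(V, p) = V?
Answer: 18800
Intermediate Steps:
c(W, R) = 4 (c(W, R) = 4 + 0 = 4)
w(s, h) = 4 + h**2 (w(s, h) = h*h + 4 = h**2 + 4 = 4 + h**2)
(((-5*4)*w(3, m(1, -3)))*(-14 - 1*(-10)))*B = (((-5*4)*(4 + 1**2))*(-14 - 1*(-10)))*47 = ((-20*(4 + 1))*(-14 + 10))*47 = (-20*5*(-4))*47 = -100*(-4)*47 = 400*47 = 18800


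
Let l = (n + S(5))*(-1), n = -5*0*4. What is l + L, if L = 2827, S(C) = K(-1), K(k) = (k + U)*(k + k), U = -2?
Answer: 2821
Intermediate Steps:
K(k) = 2*k*(-2 + k) (K(k) = (k - 2)*(k + k) = (-2 + k)*(2*k) = 2*k*(-2 + k))
S(C) = 6 (S(C) = 2*(-1)*(-2 - 1) = 2*(-1)*(-3) = 6)
n = 0 (n = 0*4 = 0)
l = -6 (l = (0 + 6)*(-1) = 6*(-1) = -6)
l + L = -6 + 2827 = 2821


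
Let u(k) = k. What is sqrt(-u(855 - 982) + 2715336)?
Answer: sqrt(2715463) ≈ 1647.9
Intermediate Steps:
sqrt(-u(855 - 982) + 2715336) = sqrt(-(855 - 982) + 2715336) = sqrt(-1*(-127) + 2715336) = sqrt(127 + 2715336) = sqrt(2715463)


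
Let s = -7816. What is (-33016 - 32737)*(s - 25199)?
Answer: 2170835295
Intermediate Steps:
(-33016 - 32737)*(s - 25199) = (-33016 - 32737)*(-7816 - 25199) = -65753*(-33015) = 2170835295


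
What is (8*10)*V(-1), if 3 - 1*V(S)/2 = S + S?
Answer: 800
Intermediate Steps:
V(S) = 6 - 4*S (V(S) = 6 - 2*(S + S) = 6 - 4*S)
(8*10)*V(-1) = (8*10)*(6 - 4*(-1)) = 80*(6 + 4) = 80*10 = 800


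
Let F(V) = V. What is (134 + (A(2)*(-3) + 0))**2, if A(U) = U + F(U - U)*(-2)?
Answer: 16384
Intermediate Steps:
A(U) = U (A(U) = U + (U - U)*(-2) = U + 0*(-2) = U + 0 = U)
(134 + (A(2)*(-3) + 0))**2 = (134 + (2*(-3) + 0))**2 = (134 + (-6 + 0))**2 = (134 - 6)**2 = 128**2 = 16384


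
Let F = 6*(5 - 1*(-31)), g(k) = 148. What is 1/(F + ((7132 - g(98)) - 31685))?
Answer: -1/24485 ≈ -4.0841e-5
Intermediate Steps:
F = 216 (F = 6*(5 + 31) = 6*36 = 216)
1/(F + ((7132 - g(98)) - 31685)) = 1/(216 + ((7132 - 1*148) - 31685)) = 1/(216 + ((7132 - 148) - 31685)) = 1/(216 + (6984 - 31685)) = 1/(216 - 24701) = 1/(-24485) = -1/24485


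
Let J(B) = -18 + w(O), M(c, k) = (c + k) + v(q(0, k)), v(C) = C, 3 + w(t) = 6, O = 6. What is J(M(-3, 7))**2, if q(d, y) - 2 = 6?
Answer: 225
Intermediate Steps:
w(t) = 3 (w(t) = -3 + 6 = 3)
q(d, y) = 8 (q(d, y) = 2 + 6 = 8)
M(c, k) = 8 + c + k (M(c, k) = (c + k) + 8 = 8 + c + k)
J(B) = -15 (J(B) = -18 + 3 = -15)
J(M(-3, 7))**2 = (-15)**2 = 225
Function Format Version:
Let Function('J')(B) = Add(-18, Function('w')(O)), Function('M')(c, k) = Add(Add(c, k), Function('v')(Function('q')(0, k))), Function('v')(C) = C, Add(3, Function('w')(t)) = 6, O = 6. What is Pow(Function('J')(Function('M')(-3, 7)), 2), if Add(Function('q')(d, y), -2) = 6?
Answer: 225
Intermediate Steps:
Function('w')(t) = 3 (Function('w')(t) = Add(-3, 6) = 3)
Function('q')(d, y) = 8 (Function('q')(d, y) = Add(2, 6) = 8)
Function('M')(c, k) = Add(8, c, k) (Function('M')(c, k) = Add(Add(c, k), 8) = Add(8, c, k))
Function('J')(B) = -15 (Function('J')(B) = Add(-18, 3) = -15)
Pow(Function('J')(Function('M')(-3, 7)), 2) = Pow(-15, 2) = 225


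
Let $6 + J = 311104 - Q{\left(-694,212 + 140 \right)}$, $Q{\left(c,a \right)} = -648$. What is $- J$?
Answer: $-311746$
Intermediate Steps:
$J = 311746$ ($J = -6 + \left(311104 - -648\right) = -6 + \left(311104 + 648\right) = -6 + 311752 = 311746$)
$- J = \left(-1\right) 311746 = -311746$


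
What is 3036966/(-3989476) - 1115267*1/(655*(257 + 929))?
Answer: -851067153484/387393080135 ≈ -2.1969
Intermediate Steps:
3036966/(-3989476) - 1115267*1/(655*(257 + 929)) = 3036966*(-1/3989476) - 1115267/(1186*655) = -1518483/1994738 - 1115267/776830 = -851067153484/387393080135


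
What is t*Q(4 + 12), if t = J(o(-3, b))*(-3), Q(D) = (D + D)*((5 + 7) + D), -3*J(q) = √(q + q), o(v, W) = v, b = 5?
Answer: 896*I*√6 ≈ 2194.7*I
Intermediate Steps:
J(q) = -√2*√q/3 (J(q) = -√(q + q)/3 = -√2*√q/3)
Q(D) = 2*D*(12 + D) (Q(D) = (2*D)*(12 + D) = 2*D*(12 + D))
t = I*√6 (t = -√2*√(-3)/3*(-3) = -√2*I*√3/3*(-3) = -I*√6/3*(-3) = I*√6 ≈ 2.4495*I)
t*Q(4 + 12) = (I*√6)*(2*(4 + 12)*(12 + (4 + 12))) = (I*√6)*(2*16*(12 + 16)) = (I*√6)*(2*16*28) = (I*√6)*896 = 896*I*√6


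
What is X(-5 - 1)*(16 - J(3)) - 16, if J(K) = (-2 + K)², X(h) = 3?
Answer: 29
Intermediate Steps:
X(-5 - 1)*(16 - J(3)) - 16 = 3*(16 - (-2 + 3)²) - 16 = 3*(16 - 1*1²) - 16 = 3*(16 - 1*1) - 16 = 3*(16 - 1) - 16 = 3*15 - 16 = 45 - 16 = 29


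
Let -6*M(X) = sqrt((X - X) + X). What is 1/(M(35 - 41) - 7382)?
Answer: -44292/326963545 + I*sqrt(6)/326963545 ≈ -0.00013546 + 7.4916e-9*I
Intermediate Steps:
M(X) = -sqrt(X)/6 (M(X) = -sqrt((X - X) + X)/6 = -sqrt(0 + X)/6 = -sqrt(X)/6)
1/(M(35 - 41) - 7382) = 1/(-sqrt(35 - 41)/6 - 7382) = 1/(-I*sqrt(6)/6 - 7382) = 1/(-7382 - I*sqrt(6)/6)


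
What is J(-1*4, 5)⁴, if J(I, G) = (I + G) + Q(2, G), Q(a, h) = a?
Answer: 81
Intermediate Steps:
J(I, G) = 2 + G + I (J(I, G) = (I + G) + 2 = (G + I) + 2 = 2 + G + I)
J(-1*4, 5)⁴ = (2 + 5 - 1*4)⁴ = (2 + 5 - 4)⁴ = 3⁴ = 81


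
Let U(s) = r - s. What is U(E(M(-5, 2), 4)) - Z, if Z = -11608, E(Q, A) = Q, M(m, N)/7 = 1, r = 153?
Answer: 11754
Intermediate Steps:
M(m, N) = 7 (M(m, N) = 7*1 = 7)
U(s) = 153 - s
U(E(M(-5, 2), 4)) - Z = (153 - 1*7) - 1*(-11608) = (153 - 7) + 11608 = 146 + 11608 = 11754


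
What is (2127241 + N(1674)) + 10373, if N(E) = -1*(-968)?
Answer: 2138582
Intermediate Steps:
N(E) = 968
(2127241 + N(1674)) + 10373 = (2127241 + 968) + 10373 = 2128209 + 10373 = 2138582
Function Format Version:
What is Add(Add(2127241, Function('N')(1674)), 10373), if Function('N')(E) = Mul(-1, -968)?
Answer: 2138582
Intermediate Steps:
Function('N')(E) = 968
Add(Add(2127241, Function('N')(1674)), 10373) = Add(Add(2127241, 968), 10373) = Add(2128209, 10373) = 2138582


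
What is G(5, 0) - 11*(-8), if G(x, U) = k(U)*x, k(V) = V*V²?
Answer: 88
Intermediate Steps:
k(V) = V³
G(x, U) = x*U³ (G(x, U) = U³*x = x*U³)
G(5, 0) - 11*(-8) = 5*0³ - 11*(-8) = 5*0 + 88 = 0 + 88 = 88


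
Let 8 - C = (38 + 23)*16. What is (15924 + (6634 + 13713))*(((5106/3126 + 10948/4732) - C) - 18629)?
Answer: -56390010791789/88049 ≈ -6.4044e+8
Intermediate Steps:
C = -968 (C = 8 - (38 + 23)*16 = 8 - 61*16 = 8 - 1*976 = 8 - 976 = -968)
(15924 + (6634 + 13713))*(((5106/3126 + 10948/4732) - C) - 18629) = (15924 + (6634 + 13713))*(((5106/3126 + 10948/4732) - 1*(-968)) - 18629) = (15924 + 20347)*(((5106*(1/3126) + 10948*(1/4732)) + 968) - 18629) = 36271*(((851/521 + 391/169) + 968) - 18629) = 36271*((347530/88049 + 968) - 18629) = 36271*(85578962/88049 - 18629) = 36271*(-1554685859/88049) = -56390010791789/88049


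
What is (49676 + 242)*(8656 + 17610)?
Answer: 1311146188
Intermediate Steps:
(49676 + 242)*(8656 + 17610) = 49918*26266 = 1311146188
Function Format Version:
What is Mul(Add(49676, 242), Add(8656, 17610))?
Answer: 1311146188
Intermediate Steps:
Mul(Add(49676, 242), Add(8656, 17610)) = Mul(49918, 26266) = 1311146188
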